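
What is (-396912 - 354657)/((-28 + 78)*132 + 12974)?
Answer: -751569/19574 ≈ -38.396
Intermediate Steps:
(-396912 - 354657)/((-28 + 78)*132 + 12974) = -751569/(50*132 + 12974) = -751569/(6600 + 12974) = -751569/19574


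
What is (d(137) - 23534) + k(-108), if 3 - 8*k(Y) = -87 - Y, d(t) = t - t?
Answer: -94145/4 ≈ -23536.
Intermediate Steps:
d(t) = 0
k(Y) = 45/4 + Y/8 (k(Y) = 3/8 - (-87 - Y)/8 = 3/8 + (87/8 + Y/8) = 45/4 + Y/8)
(d(137) - 23534) + k(-108) = (0 - 23534) + (45/4 + (⅛)*(-108)) = -23534 + (45/4 - 27/2) = -23534 - 9/4 = -94145/4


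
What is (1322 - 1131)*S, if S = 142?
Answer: 27122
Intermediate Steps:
(1322 - 1131)*S = (1322 - 1131)*142 = 191*142 = 27122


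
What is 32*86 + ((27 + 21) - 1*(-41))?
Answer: 2841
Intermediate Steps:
32*86 + ((27 + 21) - 1*(-41)) = 2752 + (48 + 41) = 2752 + 89 = 2841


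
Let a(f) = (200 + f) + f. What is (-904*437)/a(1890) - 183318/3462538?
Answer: -171074789683/1722612655 ≈ -99.311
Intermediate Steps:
a(f) = 200 + 2*f
(-904*437)/a(1890) - 183318/3462538 = (-904*437)/(200 + 2*1890) - 183318/3462538 = -395048/(200 + 3780) - 183318*1/3462538 = -395048/3980 - 91659/1731269 = -395048*1/3980 - 91659/1731269 = -98762/995 - 91659/1731269 = -171074789683/1722612655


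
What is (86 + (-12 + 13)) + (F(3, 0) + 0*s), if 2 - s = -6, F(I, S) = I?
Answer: 90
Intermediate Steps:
s = 8 (s = 2 - 1*(-6) = 2 + 6 = 8)
(86 + (-12 + 13)) + (F(3, 0) + 0*s) = (86 + (-12 + 13)) + (3 + 0*8) = (86 + 1) + (3 + 0) = 87 + 3 = 90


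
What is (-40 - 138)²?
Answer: 31684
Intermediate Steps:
(-40 - 138)² = (-178)² = 31684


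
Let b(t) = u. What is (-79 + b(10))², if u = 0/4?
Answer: 6241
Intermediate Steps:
u = 0 (u = 0*(¼) = 0)
b(t) = 0
(-79 + b(10))² = (-79 + 0)² = (-79)² = 6241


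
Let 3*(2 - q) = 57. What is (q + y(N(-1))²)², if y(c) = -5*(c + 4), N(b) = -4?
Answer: 289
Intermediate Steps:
y(c) = -20 - 5*c (y(c) = -5*(4 + c) = -20 - 5*c)
q = -17 (q = 2 - ⅓*57 = 2 - 19 = -17)
(q + y(N(-1))²)² = (-17 + (-20 - 5*(-4))²)² = (-17 + (-20 + 20)²)² = (-17 + 0²)² = (-17 + 0)² = (-17)² = 289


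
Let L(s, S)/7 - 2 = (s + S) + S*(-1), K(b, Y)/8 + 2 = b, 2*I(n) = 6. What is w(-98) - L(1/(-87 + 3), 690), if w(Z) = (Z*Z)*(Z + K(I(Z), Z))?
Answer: -10372487/12 ≈ -8.6437e+5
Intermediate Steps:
I(n) = 3 (I(n) = (½)*6 = 3)
K(b, Y) = -16 + 8*b
w(Z) = Z²*(8 + Z) (w(Z) = (Z*Z)*(Z + (-16 + 8*3)) = Z²*(Z + (-16 + 24)) = Z²*(Z + 8) = Z²*(8 + Z))
L(s, S) = 14 + 7*s (L(s, S) = 14 + 7*((s + S) + S*(-1)) = 14 + 7*((S + s) - S) = 14 + 7*s)
w(-98) - L(1/(-87 + 3), 690) = (-98)²*(8 - 98) - (14 + 7/(-87 + 3)) = 9604*(-90) - (14 + 7/(-84)) = -864360 - (14 + 7*(-1/84)) = -864360 - (14 - 1/12) = -864360 - 1*167/12 = -864360 - 167/12 = -10372487/12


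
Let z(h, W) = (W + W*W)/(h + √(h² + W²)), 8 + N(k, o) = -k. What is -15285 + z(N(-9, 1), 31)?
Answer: -473867/31 + 32*√962/31 ≈ -15254.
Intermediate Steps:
N(k, o) = -8 - k
z(h, W) = (W + W²)/(h + √(W² + h²))
-15285 + z(N(-9, 1), 31) = -15285 + 31*(1 + 31)/((-8 - 1*(-9)) + √(31² + (-8 - 1*(-9))²)) = -15285 + 31*32/((-8 + 9) + √(961 + (-8 + 9)²)) = -15285 + 31*32/(1 + √(961 + 1²)) = -15285 + 31*32/(1 + √(961 + 1)) = -15285 + 31*32/(1 + √962) = -15285 + 992/(1 + √962)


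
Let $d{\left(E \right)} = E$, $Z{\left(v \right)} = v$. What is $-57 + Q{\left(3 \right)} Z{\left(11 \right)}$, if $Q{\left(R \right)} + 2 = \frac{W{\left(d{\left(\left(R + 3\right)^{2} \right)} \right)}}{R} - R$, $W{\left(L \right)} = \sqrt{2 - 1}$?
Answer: $- \frac{325}{3} \approx -108.33$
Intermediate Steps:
$W{\left(L \right)} = 1$ ($W{\left(L \right)} = \sqrt{1} = 1$)
$Q{\left(R \right)} = -2 + \frac{1}{R} - R$ ($Q{\left(R \right)} = -2 - \left(R - \frac{1}{R}\right) = -2 + \frac{1}{R} - R$)
$-57 + Q{\left(3 \right)} Z{\left(11 \right)} = -57 + \left(-2 + \frac{1}{3} - 3\right) 11 = -57 - \frac{154}{3} = - \frac{325}{3}$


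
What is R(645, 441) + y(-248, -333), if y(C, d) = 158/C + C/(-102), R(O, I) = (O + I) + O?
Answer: 10958191/6324 ≈ 1732.8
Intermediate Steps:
R(O, I) = I + 2*O (R(O, I) = (I + O) + O = I + 2*O)
y(C, d) = 158/C - C/102 (y(C, d) = 158/C + C*(-1/102) = 158/C - C/102)
R(645, 441) + y(-248, -333) = (441 + 2*645) + (158/(-248) - 1/102*(-248)) = (441 + 1290) + (158*(-1/248) + 124/51) = 1731 + (-79/124 + 124/51) = 1731 + 11347/6324 = 10958191/6324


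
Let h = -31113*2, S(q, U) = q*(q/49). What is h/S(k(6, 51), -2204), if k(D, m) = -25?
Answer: -3049074/625 ≈ -4878.5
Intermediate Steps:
S(q, U) = q²/49 (S(q, U) = q*(q*(1/49)) = q*(q/49) = q²/49)
h = -62226
h/S(k(6, 51), -2204) = -62226/((1/49)*(-25)²) = -62226/((1/49)*625) = -62226/625/49 = -62226*49/625 = -3049074/625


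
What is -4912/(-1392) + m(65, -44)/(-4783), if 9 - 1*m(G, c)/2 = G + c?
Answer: 1470469/416121 ≈ 3.5338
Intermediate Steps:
m(G, c) = 18 - 2*G - 2*c (m(G, c) = 18 - 2*(G + c) = 18 + (-2*G - 2*c) = 18 - 2*G - 2*c)
-4912/(-1392) + m(65, -44)/(-4783) = -4912/(-1392) + (18 - 2*65 - 2*(-44))/(-4783) = -4912*(-1/1392) + (18 - 130 + 88)*(-1/4783) = 307/87 - 24*(-1/4783) = 307/87 + 24/4783 = 1470469/416121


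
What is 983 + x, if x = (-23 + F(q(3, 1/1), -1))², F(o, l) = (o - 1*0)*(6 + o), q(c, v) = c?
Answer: 999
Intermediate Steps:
F(o, l) = o*(6 + o) (F(o, l) = (o + 0)*(6 + o) = o*(6 + o))
x = 16 (x = (-23 + 3*(6 + 3))² = (-23 + 3*9)² = (-23 + 27)² = 4² = 16)
983 + x = 983 + 16 = 999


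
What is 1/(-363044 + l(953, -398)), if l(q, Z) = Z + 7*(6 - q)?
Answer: -1/370071 ≈ -2.7022e-6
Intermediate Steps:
l(q, Z) = 42 + Z - 7*q (l(q, Z) = Z + (42 - 7*q) = 42 + Z - 7*q)
1/(-363044 + l(953, -398)) = 1/(-363044 + (42 - 398 - 7*953)) = 1/(-363044 + (42 - 398 - 6671)) = 1/(-363044 - 7027) = 1/(-370071) = -1/370071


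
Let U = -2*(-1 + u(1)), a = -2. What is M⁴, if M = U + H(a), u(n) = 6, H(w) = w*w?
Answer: 1296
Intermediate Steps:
H(w) = w²
U = -10 (U = -2*(-1 + 6) = -2*5 = -10)
M = -6 (M = -10 + (-2)² = -10 + 4 = -6)
M⁴ = (-6)⁴ = 1296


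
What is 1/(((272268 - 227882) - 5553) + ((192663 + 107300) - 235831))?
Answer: 1/102965 ≈ 9.7120e-6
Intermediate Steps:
1/(((272268 - 227882) - 5553) + ((192663 + 107300) - 235831)) = 1/((44386 - 5553) + (299963 - 235831)) = 1/(38833 + 64132) = 1/102965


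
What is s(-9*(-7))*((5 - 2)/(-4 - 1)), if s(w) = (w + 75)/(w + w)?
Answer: -23/35 ≈ -0.65714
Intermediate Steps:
s(w) = (75 + w)/(2*w) (s(w) = (75 + w)/((2*w)) = (75 + w)*(1/(2*w)) = (75 + w)/(2*w))
s(-9*(-7))*((5 - 2)/(-4 - 1)) = ((75 - 9*(-7))/(2*((-9*(-7)))))*((5 - 2)/(-4 - 1)) = ((½)*(75 + 63)/63)*(3/(-5)) = ((½)*(1/63)*138)*(3*(-⅕)) = (23/21)*(-⅗) = -23/35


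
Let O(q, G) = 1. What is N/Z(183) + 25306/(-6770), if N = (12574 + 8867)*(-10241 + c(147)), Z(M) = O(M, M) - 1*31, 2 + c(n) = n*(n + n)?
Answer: -159550189331/6770 ≈ -2.3567e+7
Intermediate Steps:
c(n) = -2 + 2*n² (c(n) = -2 + n*(n + n) = -2 + n*(2*n) = -2 + 2*n²)
Z(M) = -30 (Z(M) = 1 - 1*31 = 1 - 31 = -30)
N = 707016975 (N = (12574 + 8867)*(-10241 + (-2 + 2*147²)) = 21441*(-10241 + (-2 + 2*21609)) = 21441*(-10241 + (-2 + 43218)) = 21441*(-10241 + 43216) = 21441*32975 = 707016975)
N/Z(183) + 25306/(-6770) = 707016975/(-30) + 25306/(-6770) = 707016975*(-1/30) + 25306*(-1/6770) = -47134465/2 - 12653/3385 = -159550189331/6770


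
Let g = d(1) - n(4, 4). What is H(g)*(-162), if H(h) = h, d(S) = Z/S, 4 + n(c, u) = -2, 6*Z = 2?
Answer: -1026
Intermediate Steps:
Z = 1/3 (Z = (1/6)*2 = 1/3 ≈ 0.33333)
n(c, u) = -6 (n(c, u) = -4 - 2 = -6)
d(S) = 1/(3*S)
g = 19/3 (g = (1/3)/1 - 1*(-6) = (1/3)*1 + 6 = 1/3 + 6 = 19/3 ≈ 6.3333)
H(g)*(-162) = (19/3)*(-162) = -1026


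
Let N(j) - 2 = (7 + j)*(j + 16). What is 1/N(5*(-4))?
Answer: 1/54 ≈ 0.018519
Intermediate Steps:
N(j) = 2 + (7 + j)*(16 + j) (N(j) = 2 + (7 + j)*(j + 16) = 2 + (7 + j)*(16 + j))
1/N(5*(-4)) = 1/(114 + (5*(-4))² + 23*(5*(-4))) = 1/(114 + (-20)² + 23*(-20)) = 1/(114 + 400 - 460) = 1/54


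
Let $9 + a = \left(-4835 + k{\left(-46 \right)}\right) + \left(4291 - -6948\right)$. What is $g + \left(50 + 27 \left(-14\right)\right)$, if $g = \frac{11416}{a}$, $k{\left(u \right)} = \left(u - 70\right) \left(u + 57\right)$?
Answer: $- \frac{1667616}{5119} \approx -325.77$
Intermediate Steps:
$k{\left(u \right)} = \left(-70 + u\right) \left(57 + u\right)$
$a = 5119$ ($a = -9 + \left(\left(-4835 - \left(3392 - 2116\right)\right) + \left(4291 - -6948\right)\right) = -9 + \left(\left(-4835 + \left(-3990 + 2116 + 598\right)\right) + \left(4291 + 6948\right)\right) = -9 + \left(\left(-4835 - 1276\right) + 11239\right) = -9 + \left(-6111 + 11239\right) = -9 + 5128 = 5119$)
$g = \frac{11416}{5119} \approx 2.2301$
$g + \left(50 + 27 \left(-14\right)\right) = \frac{11416}{5119} + \left(50 + 27 \left(-14\right)\right) = \frac{11416}{5119} + \left(50 - 378\right) = \frac{11416}{5119} - 328 = - \frac{1667616}{5119}$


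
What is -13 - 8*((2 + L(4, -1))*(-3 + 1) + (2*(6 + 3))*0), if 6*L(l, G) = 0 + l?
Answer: 89/3 ≈ 29.667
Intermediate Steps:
L(l, G) = l/6 (L(l, G) = (0 + l)/6 = l/6)
-13 - 8*((2 + L(4, -1))*(-3 + 1) + (2*(6 + 3))*0) = -13 - 8*((2 + (⅙)*4)*(-3 + 1) + (2*(6 + 3))*0) = -13 - 8*((2 + ⅔)*(-2) + (2*9)*0) = -13 - 8*((8/3)*(-2) + 18*0) = -13 - 8*(-16/3 + 0) = -13 - 8*(-16/3) = -13 + 128/3 = 89/3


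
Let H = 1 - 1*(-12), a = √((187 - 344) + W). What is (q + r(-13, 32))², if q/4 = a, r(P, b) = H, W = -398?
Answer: -8711 + 104*I*√555 ≈ -8711.0 + 2450.1*I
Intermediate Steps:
a = I*√555 (a = √((187 - 344) - 398) = √(-157 - 398) = √(-555) = I*√555 ≈ 23.558*I)
H = 13 (H = 1 + 12 = 13)
r(P, b) = 13
q = 4*I*√555 (q = 4*(I*√555) = 4*I*√555 ≈ 94.234*I)
(q + r(-13, 32))² = (4*I*√555 + 13)² = (13 + 4*I*√555)²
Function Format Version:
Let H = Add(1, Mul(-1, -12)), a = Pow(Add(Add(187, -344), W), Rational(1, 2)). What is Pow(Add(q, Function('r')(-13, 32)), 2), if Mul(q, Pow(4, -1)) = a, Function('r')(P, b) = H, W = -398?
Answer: Add(-8711, Mul(104, I, Pow(555, Rational(1, 2)))) ≈ Add(-8711.0, Mul(2450.1, I))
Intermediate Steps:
a = Mul(I, Pow(555, Rational(1, 2))) (a = Pow(Add(Add(187, -344), -398), Rational(1, 2)) = Pow(Add(-157, -398), Rational(1, 2)) = Pow(-555, Rational(1, 2)) = Mul(I, Pow(555, Rational(1, 2))) ≈ Mul(23.558, I))
H = 13 (H = Add(1, 12) = 13)
Function('r')(P, b) = 13
q = Mul(4, I, Pow(555, Rational(1, 2))) (q = Mul(4, Mul(I, Pow(555, Rational(1, 2)))) = Mul(4, I, Pow(555, Rational(1, 2))) ≈ Mul(94.234, I))
Pow(Add(q, Function('r')(-13, 32)), 2) = Pow(Add(Mul(4, I, Pow(555, Rational(1, 2))), 13), 2) = Pow(Add(13, Mul(4, I, Pow(555, Rational(1, 2)))), 2)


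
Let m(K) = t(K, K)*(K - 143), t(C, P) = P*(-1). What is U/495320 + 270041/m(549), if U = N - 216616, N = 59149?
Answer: -6818023/4457880 ≈ -1.5294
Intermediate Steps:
U = -157467 (U = 59149 - 216616 = -157467)
t(C, P) = -P
m(K) = -K*(-143 + K) (m(K) = (-K)*(K - 143) = (-K)*(-143 + K) = -K*(-143 + K))
U/495320 + 270041/m(549) = -157467/495320 + 270041/((549*(143 - 1*549))) = -157467*1/495320 + 270041/((549*(143 - 549))) = -157467/495320 + 270041/((549*(-406))) = -157467/495320 + 270041/(-222894) = -157467/495320 + 270041*(-1/222894) = -157467/495320 - 270041/222894 = -6818023/4457880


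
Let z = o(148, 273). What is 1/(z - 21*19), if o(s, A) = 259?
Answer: -1/140 ≈ -0.0071429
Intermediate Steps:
z = 259
1/(z - 21*19) = 1/(259 - 21*19) = 1/(259 - 399) = 1/(-140) = -1/140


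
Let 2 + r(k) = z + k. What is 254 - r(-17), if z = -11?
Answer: 284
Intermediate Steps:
r(k) = -13 + k (r(k) = -2 + (-11 + k) = -13 + k)
254 - r(-17) = 254 - (-13 - 17) = 254 - 1*(-30) = 254 + 30 = 284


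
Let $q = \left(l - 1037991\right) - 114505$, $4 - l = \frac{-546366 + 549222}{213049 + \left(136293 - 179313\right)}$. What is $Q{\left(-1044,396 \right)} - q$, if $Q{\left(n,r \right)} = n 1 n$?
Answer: $\frac{381277793268}{170029} \approx 2.2424 \cdot 10^{6}$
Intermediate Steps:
$Q{\left(n,r \right)} = n^{2}$ ($Q{\left(n,r \right)} = n n = n^{2}$)
$l = \frac{677260}{170029}$ ($l = 4 - \frac{-546366 + 549222}{213049 + \left(136293 - 179313\right)} = 4 - \frac{2856}{213049 + \left(136293 - 179313\right)} = 4 - \frac{2856}{213049 - 43020} = 4 - \frac{2856}{170029} = \frac{677260}{170029} \approx 3.9832$)
$q = - \frac{195957065124}{170029}$ ($q = \left(\frac{677260}{170029} - 1037991\right) - 114505 = - \frac{176487894479}{170029} - 114505 = - \frac{195957065124}{170029} \approx -1.1525 \cdot 10^{6}$)
$Q{\left(-1044,396 \right)} - q = \left(-1044\right)^{2} - - \frac{195957065124}{170029} = 1089936 + \frac{195957065124}{170029} = \frac{381277793268}{170029}$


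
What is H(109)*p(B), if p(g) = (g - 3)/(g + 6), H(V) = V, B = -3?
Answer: -218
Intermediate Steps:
p(g) = (-3 + g)/(6 + g)
H(109)*p(B) = 109*((-3 - 3)/(6 - 3)) = 109*(-6/3) = 109*((⅓)*(-6)) = 109*(-2) = -218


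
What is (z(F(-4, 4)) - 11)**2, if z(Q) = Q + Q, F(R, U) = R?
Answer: 361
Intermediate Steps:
z(Q) = 2*Q
(z(F(-4, 4)) - 11)**2 = (2*(-4) - 11)**2 = (-8 - 11)**2 = (-19)**2 = 361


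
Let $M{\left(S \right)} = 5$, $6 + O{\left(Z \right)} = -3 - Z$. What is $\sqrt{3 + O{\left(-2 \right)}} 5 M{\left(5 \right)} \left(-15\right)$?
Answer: $- 750 i \approx - 750.0 i$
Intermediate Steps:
$O{\left(Z \right)} = -9 - Z$ ($O{\left(Z \right)} = -6 - \left(3 + Z\right) = -9 - Z$)
$\sqrt{3 + O{\left(-2 \right)}} 5 M{\left(5 \right)} \left(-15\right) = \sqrt{3 - 7} \cdot 5 \cdot 5 \left(-15\right) = \sqrt{-4} \cdot 5 \cdot 5 \left(-15\right) = 2 i 5 \cdot 5 \left(-15\right) = 10 i 5 \left(-15\right) = 50 i \left(-15\right) = - 750 i$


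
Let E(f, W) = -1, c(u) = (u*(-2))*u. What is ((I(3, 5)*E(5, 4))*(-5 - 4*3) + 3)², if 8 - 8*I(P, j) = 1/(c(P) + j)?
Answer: 4397409/10816 ≈ 406.56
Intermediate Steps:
c(u) = -2*u² (c(u) = (-2*u)*u = -2*u²)
I(P, j) = 1 - 1/(8*(j - 2*P²)) (I(P, j) = 1 - 1/(8*(-2*P² + j)) = 1 - 1/(8*(j - 2*P²)))
((I(3, 5)*E(5, 4))*(-5 - 4*3) + 3)² = ((((⅛ - 1*5 + 2*3²)/(-1*5 + 2*3²))*(-1))*(-5 - 4*3) + 3)² = ((((⅛ - 5 + 2*9)/(-5 + 2*9))*(-1))*(-5 - 12) + 3)² = ((((⅛ - 5 + 18)/(-5 + 18))*(-1))*(-17) + 3)² = ((((105/8)/13)*(-1))*(-17) + 3)² = ((((1/13)*(105/8))*(-1))*(-17) + 3)² = (((105/104)*(-1))*(-17) + 3)² = (-105/104*(-17) + 3)² = (1785/104 + 3)² = (2097/104)² = 4397409/10816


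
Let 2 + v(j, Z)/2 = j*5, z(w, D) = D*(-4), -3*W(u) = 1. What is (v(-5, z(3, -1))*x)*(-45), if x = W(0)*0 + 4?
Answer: 9720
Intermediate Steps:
W(u) = -1/3 (W(u) = -1/3*1 = -1/3)
x = 4 (x = -1/3*0 + 4 = 0 + 4 = 4)
z(w, D) = -4*D
v(j, Z) = -4 + 10*j (v(j, Z) = -4 + 2*(j*5) = -4 + 2*(5*j) = -4 + 10*j)
(v(-5, z(3, -1))*x)*(-45) = ((-4 + 10*(-5))*4)*(-45) = ((-4 - 50)*4)*(-45) = -54*4*(-45) = -216*(-45) = 9720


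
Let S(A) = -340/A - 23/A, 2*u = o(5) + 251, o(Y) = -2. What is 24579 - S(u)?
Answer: 2040299/83 ≈ 24582.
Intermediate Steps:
u = 249/2 (u = (-2 + 251)/2 = (½)*249 = 249/2 ≈ 124.50)
S(A) = -363/A
24579 - S(u) = 24579 - (-363)/249/2 = 24579 - (-363)*2/249 = 24579 - 1*(-242/83) = 24579 + 242/83 = 2040299/83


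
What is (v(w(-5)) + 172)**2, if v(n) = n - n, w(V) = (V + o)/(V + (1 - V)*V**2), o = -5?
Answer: 29584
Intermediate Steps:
w(V) = (-5 + V)/(V + V**2*(1 - V)) (w(V) = (V - 5)/(V + (1 - V)*V**2) = (-5 + V)/(V + V**2*(1 - V)))
v(n) = 0
(v(w(-5)) + 172)**2 = (0 + 172)**2 = 172**2 = 29584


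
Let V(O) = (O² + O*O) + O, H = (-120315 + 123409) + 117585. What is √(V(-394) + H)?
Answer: √430757 ≈ 656.32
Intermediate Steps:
H = 120679 (H = 3094 + 117585 = 120679)
V(O) = O + 2*O² (V(O) = (O² + O²) + O = 2*O² + O = O + 2*O²)
√(V(-394) + H) = √(-394*(1 + 2*(-394)) + 120679) = √(-394*(1 - 788) + 120679) = √(-394*(-787) + 120679) = √(310078 + 120679) = √430757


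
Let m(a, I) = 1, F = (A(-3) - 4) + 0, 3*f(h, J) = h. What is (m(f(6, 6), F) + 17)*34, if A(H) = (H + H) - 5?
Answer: 612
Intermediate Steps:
A(H) = -5 + 2*H (A(H) = 2*H - 5 = -5 + 2*H)
f(h, J) = h/3
F = -15 (F = ((-5 + 2*(-3)) - 4) + 0 = ((-5 - 6) - 4) + 0 = (-11 - 4) + 0 = -15 + 0 = -15)
(m(f(6, 6), F) + 17)*34 = (1 + 17)*34 = 18*34 = 612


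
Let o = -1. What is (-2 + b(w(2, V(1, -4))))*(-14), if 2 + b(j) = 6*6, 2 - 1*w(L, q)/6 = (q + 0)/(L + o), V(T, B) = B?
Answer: -448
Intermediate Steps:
w(L, q) = 12 - 6*q/(-1 + L) (w(L, q) = 12 - 6*(q + 0)/(L - 1) = 12 - 6*q/(-1 + L))
b(j) = 34 (b(j) = -2 + 6*6 = -2 + 36 = 34)
(-2 + b(w(2, V(1, -4))))*(-14) = (-2 + 34)*(-14) = 32*(-14) = -448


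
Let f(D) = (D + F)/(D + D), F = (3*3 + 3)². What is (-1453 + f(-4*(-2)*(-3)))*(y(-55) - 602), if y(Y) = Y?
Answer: 1912527/2 ≈ 9.5626e+5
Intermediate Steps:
F = 144 (F = (9 + 3)² = 12² = 144)
f(D) = (144 + D)/(2*D) (f(D) = (D + 144)/(D + D) = (144 + D)/((2*D)) = (144 + D)*(1/(2*D)) = (144 + D)/(2*D))
(-1453 + f(-4*(-2)*(-3)))*(y(-55) - 602) = (-1453 + (144 - 4*(-2)*(-3))/(2*((-4*(-2)*(-3)))))*(-55 - 602) = (-1453 + (144 + 8*(-3))/(2*((8*(-3)))))*(-657) = (-1453 + (½)*(144 - 24)/(-24))*(-657) = (-1453 + (½)*(-1/24)*120)*(-657) = (-1453 - 5/2)*(-657) = -2911/2*(-657) = 1912527/2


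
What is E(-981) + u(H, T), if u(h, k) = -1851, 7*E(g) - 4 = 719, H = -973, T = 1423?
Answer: -12234/7 ≈ -1747.7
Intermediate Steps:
E(g) = 723/7 (E(g) = 4/7 + (⅐)*719 = 4/7 + 719/7 = 723/7)
E(-981) + u(H, T) = 723/7 - 1851 = -12234/7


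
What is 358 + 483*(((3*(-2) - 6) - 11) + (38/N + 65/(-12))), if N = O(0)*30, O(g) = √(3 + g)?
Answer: -53469/4 + 3059*√3/15 ≈ -13014.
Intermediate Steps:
N = 30*√3 (N = √(3 + 0)*30 = √3*30 = 30*√3 ≈ 51.962)
358 + 483*(((3*(-2) - 6) - 11) + (38/N + 65/(-12))) = 358 + 483*(((3*(-2) - 6) - 11) + (38/((30*√3)) + 65/(-12))) = 358 + 483*(((-6 - 6) - 11) + (38*(√3/90) + 65*(-1/12))) = 358 + 483*((-12 - 11) + (19*√3/45 - 65/12)) = 358 + 483*(-23 + (-65/12 + 19*√3/45)) = 358 + 483*(-341/12 + 19*√3/45) = 358 + (-54901/4 + 3059*√3/15) = -53469/4 + 3059*√3/15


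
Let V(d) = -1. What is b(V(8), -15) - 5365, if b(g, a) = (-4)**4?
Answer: -5109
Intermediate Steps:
b(g, a) = 256
b(V(8), -15) - 5365 = 256 - 5365 = -5109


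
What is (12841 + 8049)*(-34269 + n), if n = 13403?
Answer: -435890740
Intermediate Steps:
(12841 + 8049)*(-34269 + n) = (12841 + 8049)*(-34269 + 13403) = 20890*(-20866) = -435890740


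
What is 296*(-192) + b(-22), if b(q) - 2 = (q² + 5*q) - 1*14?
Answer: -56470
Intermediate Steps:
b(q) = -12 + q² + 5*q (b(q) = 2 + ((q² + 5*q) - 1*14) = 2 + ((q² + 5*q) - 14) = 2 + (-14 + q² + 5*q) = -12 + q² + 5*q)
296*(-192) + b(-22) = 296*(-192) + (-12 + (-22)² + 5*(-22)) = -56832 + (-12 + 484 - 110) = -56832 + 362 = -56470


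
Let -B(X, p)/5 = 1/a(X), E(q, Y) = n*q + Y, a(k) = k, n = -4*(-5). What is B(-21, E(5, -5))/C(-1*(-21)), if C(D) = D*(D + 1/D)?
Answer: 5/9282 ≈ 0.00053868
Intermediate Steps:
n = 20
E(q, Y) = Y + 20*q (E(q, Y) = 20*q + Y = Y + 20*q)
B(X, p) = -5/X
B(-21, E(5, -5))/C(-1*(-21)) = (-5/(-21))/(1 + (-1*(-21))²) = (-5*(-1/21))/(1 + 21²) = 5/(21*(1 + 441)) = (5/21)/442 = (5/21)*(1/442) = 5/9282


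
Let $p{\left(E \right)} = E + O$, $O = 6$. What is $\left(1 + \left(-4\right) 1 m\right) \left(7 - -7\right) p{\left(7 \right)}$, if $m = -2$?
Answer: $1638$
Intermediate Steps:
$p{\left(E \right)} = 6 + E$ ($p{\left(E \right)} = E + 6 = 6 + E$)
$\left(1 + \left(-4\right) 1 m\right) \left(7 - -7\right) p{\left(7 \right)} = \left(1 + \left(-4\right) 1 \left(-2\right)\right) \left(7 - -7\right) \left(6 + 7\right) = \left(1 - -8\right) \left(7 + 7\right) 13 = \left(1 + 8\right) 14 \cdot 13 = 9 \cdot 14 \cdot 13 = 126 \cdot 13 = 1638$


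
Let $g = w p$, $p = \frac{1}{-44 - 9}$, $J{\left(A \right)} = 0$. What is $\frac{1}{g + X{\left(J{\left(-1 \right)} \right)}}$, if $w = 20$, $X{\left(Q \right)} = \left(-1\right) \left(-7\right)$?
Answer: $\frac{53}{351} \approx 0.151$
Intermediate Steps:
$X{\left(Q \right)} = 7$
$p = - \frac{1}{53}$ ($p = \frac{1}{-53} = - \frac{1}{53} \approx -0.018868$)
$g = - \frac{20}{53}$ ($g = 20 \left(- \frac{1}{53}\right) = - \frac{20}{53} \approx -0.37736$)
$\frac{1}{g + X{\left(J{\left(-1 \right)} \right)}} = \frac{1}{- \frac{20}{53} + 7} = \frac{1}{\frac{351}{53}} = \frac{53}{351}$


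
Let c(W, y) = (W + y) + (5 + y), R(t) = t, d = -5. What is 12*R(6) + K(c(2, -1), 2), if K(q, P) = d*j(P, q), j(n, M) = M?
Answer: 47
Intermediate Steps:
c(W, y) = 5 + W + 2*y
K(q, P) = -5*q
12*R(6) + K(c(2, -1), 2) = 12*6 - 5*(5 + 2 + 2*(-1)) = 72 - 5*(5 + 2 - 2) = 72 - 5*5 = 72 - 25 = 47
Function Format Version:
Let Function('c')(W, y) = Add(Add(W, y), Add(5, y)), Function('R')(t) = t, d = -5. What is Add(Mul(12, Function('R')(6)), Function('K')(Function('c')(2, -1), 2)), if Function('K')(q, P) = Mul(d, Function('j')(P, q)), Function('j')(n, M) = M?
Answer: 47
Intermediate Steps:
Function('c')(W, y) = Add(5, W, Mul(2, y))
Function('K')(q, P) = Mul(-5, q)
Add(Mul(12, Function('R')(6)), Function('K')(Function('c')(2, -1), 2)) = Add(Mul(12, 6), Mul(-5, Add(5, 2, Mul(2, -1)))) = Add(72, Mul(-5, Add(5, 2, -2))) = Add(72, Mul(-5, 5)) = Add(72, -25) = 47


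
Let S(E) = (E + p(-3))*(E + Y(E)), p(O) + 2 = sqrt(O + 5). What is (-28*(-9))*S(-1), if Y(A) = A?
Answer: 1512 - 504*sqrt(2) ≈ 799.24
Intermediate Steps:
p(O) = -2 + sqrt(5 + O) (p(O) = -2 + sqrt(O + 5) = -2 + sqrt(5 + O))
S(E) = 2*E*(-2 + E + sqrt(2)) (S(E) = (E + (-2 + sqrt(5 - 3)))*(E + E) = (E + (-2 + sqrt(2)))*(2*E) = (-2 + E + sqrt(2))*(2*E) = 2*E*(-2 + E + sqrt(2)))
(-28*(-9))*S(-1) = (-28*(-9))*(2*(-1)*(-2 - 1 + sqrt(2))) = 252*(2*(-1)*(-3 + sqrt(2))) = 252*(6 - 2*sqrt(2)) = 1512 - 504*sqrt(2)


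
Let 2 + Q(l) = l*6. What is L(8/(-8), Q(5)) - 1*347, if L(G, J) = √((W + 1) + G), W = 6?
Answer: -347 + √6 ≈ -344.55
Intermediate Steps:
Q(l) = -2 + 6*l (Q(l) = -2 + l*6 = -2 + 6*l)
L(G, J) = √(7 + G) (L(G, J) = √((6 + 1) + G) = √(7 + G))
L(8/(-8), Q(5)) - 1*347 = √(7 + 8/(-8)) - 1*347 = √(7 + 8*(-⅛)) - 347 = √(7 - 1) - 347 = √6 - 347 = -347 + √6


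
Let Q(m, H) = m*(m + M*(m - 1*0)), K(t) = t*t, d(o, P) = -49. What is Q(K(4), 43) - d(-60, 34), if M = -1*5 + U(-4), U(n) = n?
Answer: -1999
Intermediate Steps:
M = -9 (M = -1*5 - 4 = -5 - 4 = -9)
K(t) = t²
Q(m, H) = -8*m² (Q(m, H) = m*(m - 9*(m - 1*0)) = m*(m - 9*(m + 0)) = m*(m - 9*m) = m*(-8*m) = -8*m²)
Q(K(4), 43) - d(-60, 34) = -8*(4²)² - 1*(-49) = -8*16² + 49 = -8*256 + 49 = -2048 + 49 = -1999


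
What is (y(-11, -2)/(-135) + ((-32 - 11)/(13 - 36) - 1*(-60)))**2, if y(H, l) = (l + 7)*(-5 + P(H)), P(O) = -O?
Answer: 162843121/42849 ≈ 3800.4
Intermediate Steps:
y(H, l) = (-5 - H)*(7 + l) (y(H, l) = (l + 7)*(-5 - H) = (7 + l)*(-5 - H) = (-5 - H)*(7 + l))
(y(-11, -2)/(-135) + ((-32 - 11)/(13 - 36) - 1*(-60)))**2 = ((-35 - 7*(-11) - 5*(-2) - 1*(-11)*(-2))/(-135) + ((-32 - 11)/(13 - 36) - 1*(-60)))**2 = ((-35 + 77 + 10 - 22)*(-1/135) + (-43/(-23) + 60))**2 = (30*(-1/135) + (-43*(-1/23) + 60))**2 = (-2/9 + (43/23 + 60))**2 = (-2/9 + 1423/23)**2 = (12761/207)**2 = 162843121/42849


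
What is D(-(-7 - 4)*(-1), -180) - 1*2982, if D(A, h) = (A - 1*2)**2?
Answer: -2813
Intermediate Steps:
D(A, h) = (-2 + A)**2 (D(A, h) = (A - 2)**2 = (-2 + A)**2)
D(-(-7 - 4)*(-1), -180) - 1*2982 = (-2 - (-7 - 4)*(-1))**2 - 1*2982 = (-2 - (-11)*(-1))**2 - 2982 = (-2 - 1*11)**2 - 2982 = (-2 - 11)**2 - 2982 = (-13)**2 - 2982 = 169 - 2982 = -2813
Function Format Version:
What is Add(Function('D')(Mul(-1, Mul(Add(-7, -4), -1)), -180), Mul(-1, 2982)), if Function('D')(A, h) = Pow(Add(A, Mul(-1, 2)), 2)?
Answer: -2813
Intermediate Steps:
Function('D')(A, h) = Pow(Add(-2, A), 2) (Function('D')(A, h) = Pow(Add(A, -2), 2) = Pow(Add(-2, A), 2))
Add(Function('D')(Mul(-1, Mul(Add(-7, -4), -1)), -180), Mul(-1, 2982)) = Add(Pow(Add(-2, Mul(-1, Mul(Add(-7, -4), -1))), 2), Mul(-1, 2982)) = Add(Pow(Add(-2, Mul(-1, Mul(-11, -1))), 2), -2982) = Add(Pow(Add(-2, Mul(-1, 11)), 2), -2982) = Add(Pow(Add(-2, -11), 2), -2982) = Add(Pow(-13, 2), -2982) = Add(169, -2982) = -2813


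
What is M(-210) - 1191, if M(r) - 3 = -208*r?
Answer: 42492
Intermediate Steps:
M(r) = 3 - 208*r
M(-210) - 1191 = (3 - 208*(-210)) - 1191 = (3 + 43680) - 1191 = 43683 - 1191 = 42492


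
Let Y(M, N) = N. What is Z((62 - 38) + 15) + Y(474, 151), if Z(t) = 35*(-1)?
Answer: 116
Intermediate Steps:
Z(t) = -35
Z((62 - 38) + 15) + Y(474, 151) = -35 + 151 = 116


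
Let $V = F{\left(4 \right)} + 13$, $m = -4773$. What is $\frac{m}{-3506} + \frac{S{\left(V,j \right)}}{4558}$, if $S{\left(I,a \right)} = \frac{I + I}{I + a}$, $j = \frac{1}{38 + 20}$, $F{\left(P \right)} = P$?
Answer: $\frac{10739714245}{7886301738} \approx 1.3618$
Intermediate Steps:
$j = \frac{1}{58} \approx 0.017241$
$V = 17$ ($V = 4 + 13 = 17$)
$S{\left(I,a \right)} = \frac{2 I}{I + a}$
$\frac{m}{-3506} + \frac{S{\left(V,j \right)}}{4558} = - \frac{4773}{-3506} + \frac{2 \cdot 17 \frac{1}{17 + \frac{1}{58}}}{4558} = \left(-4773\right) \left(- \frac{1}{3506}\right) + 2 \cdot 17 \frac{1}{\frac{987}{58}} \cdot \frac{1}{4558} = \frac{4773}{3506} + 2 \cdot 17 \cdot \frac{58}{987} \cdot \frac{1}{4558} = \frac{4773}{3506} + \frac{1972}{987} \cdot \frac{1}{4558} = \frac{4773}{3506} + \frac{986}{2249373} = \frac{10739714245}{7886301738}$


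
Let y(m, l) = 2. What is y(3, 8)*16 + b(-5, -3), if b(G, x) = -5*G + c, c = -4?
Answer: 53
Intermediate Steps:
b(G, x) = -4 - 5*G (b(G, x) = -5*G - 4 = -4 - 5*G)
y(3, 8)*16 + b(-5, -3) = 2*16 + (-4 - 5*(-5)) = 32 + (-4 + 25) = 32 + 21 = 53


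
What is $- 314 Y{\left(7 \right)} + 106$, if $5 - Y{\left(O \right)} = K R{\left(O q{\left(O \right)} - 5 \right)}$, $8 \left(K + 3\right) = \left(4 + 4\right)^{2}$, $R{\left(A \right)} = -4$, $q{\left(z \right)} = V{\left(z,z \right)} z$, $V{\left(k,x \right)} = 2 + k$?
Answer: $-7744$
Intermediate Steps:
$q{\left(z \right)} = z \left(2 + z\right)$ ($q{\left(z \right)} = \left(2 + z\right) z = z \left(2 + z\right)$)
$K = 5$ ($K = -3 + \frac{\left(4 + 4\right)^{2}}{8} = -3 + \frac{8^{2}}{8} = -3 + \frac{1}{8} \cdot 64 = -3 + 8 = 5$)
$Y{\left(O \right)} = 25$ ($Y{\left(O \right)} = 5 - 5 \left(-4\right) = 5 - -20 = 5 + 20 = 25$)
$- 314 Y{\left(7 \right)} + 106 = \left(-314\right) 25 + 106 = -7850 + 106 = -7744$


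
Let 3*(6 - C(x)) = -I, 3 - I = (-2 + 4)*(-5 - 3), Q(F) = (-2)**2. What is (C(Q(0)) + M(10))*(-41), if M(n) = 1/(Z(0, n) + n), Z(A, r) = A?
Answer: -15293/30 ≈ -509.77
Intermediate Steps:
Q(F) = 4
I = 19 (I = 3 - (-2 + 4)*(-5 - 3) = 3 - 2*(-8) = 3 - 1*(-16) = 3 + 16 = 19)
C(x) = 37/3 (C(x) = 6 - (-1)*19/3 = 6 - 1/3*(-19) = 6 + 19/3 = 37/3)
M(n) = 1/n (M(n) = 1/(0 + n) = 1/n)
(C(Q(0)) + M(10))*(-41) = (37/3 + 1/10)*(-41) = (373/30)*(-41) = -15293/30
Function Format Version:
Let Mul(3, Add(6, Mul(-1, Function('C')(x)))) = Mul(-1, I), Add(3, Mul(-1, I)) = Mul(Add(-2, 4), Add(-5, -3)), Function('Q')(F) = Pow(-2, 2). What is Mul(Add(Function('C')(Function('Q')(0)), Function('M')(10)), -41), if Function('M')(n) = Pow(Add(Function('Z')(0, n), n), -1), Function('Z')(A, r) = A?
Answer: Rational(-15293, 30) ≈ -509.77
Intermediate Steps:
Function('Q')(F) = 4
I = 19 (I = Add(3, Mul(-1, Mul(Add(-2, 4), Add(-5, -3)))) = Add(3, Mul(-1, Mul(2, -8))) = Add(3, Mul(-1, -16)) = Add(3, 16) = 19)
Function('C')(x) = Rational(37, 3) (Function('C')(x) = Add(6, Mul(Rational(-1, 3), Mul(-1, 19))) = Add(6, Mul(Rational(-1, 3), -19)) = Add(6, Rational(19, 3)) = Rational(37, 3))
Function('M')(n) = Pow(n, -1) (Function('M')(n) = Pow(Add(0, n), -1) = Pow(n, -1))
Mul(Add(Function('C')(Function('Q')(0)), Function('M')(10)), -41) = Mul(Add(Rational(37, 3), Pow(10, -1)), -41) = Mul(Add(Rational(37, 3), Rational(1, 10)), -41) = Mul(Rational(373, 30), -41) = Rational(-15293, 30)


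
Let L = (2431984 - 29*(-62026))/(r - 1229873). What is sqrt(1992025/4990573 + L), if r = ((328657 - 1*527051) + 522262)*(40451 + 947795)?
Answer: 11*sqrt(171767502163956010191068709365515)/228183274630450045 ≈ 0.63180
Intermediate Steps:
r = 320061255528 (r = ((328657 - 527051) + 522262)*988246 = (-198394 + 522262)*988246 = 323868*988246 = 320061255528)
L = 4230738/320060025655 (L = (2431984 - 29*(-62026))/(320061255528 - 1229873) = (2431984 + 1798754)/320060025655 = 4230738*(1/320060025655) = 4230738/320060025655 ≈ 1.3219e-5)
sqrt(1992025/4990573 + L) = sqrt(1992025/4990573 + 4230738/320060025655) = sqrt(1992025*(1/4990573) + 4230738/320060025655) = sqrt(284575/712939 + 4230738/320060025655) = sqrt(91084098058890607/228183274630450045) = 11*sqrt(171767502163956010191068709365515)/228183274630450045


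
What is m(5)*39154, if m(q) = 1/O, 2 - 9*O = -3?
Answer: 352386/5 ≈ 70477.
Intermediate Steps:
O = 5/9 (O = 2/9 - 1/9*(-3) = 2/9 + 1/3 = 5/9 ≈ 0.55556)
m(q) = 9/5 (m(q) = 1/(5/9) = 9/5)
m(5)*39154 = (9/5)*39154 = 352386/5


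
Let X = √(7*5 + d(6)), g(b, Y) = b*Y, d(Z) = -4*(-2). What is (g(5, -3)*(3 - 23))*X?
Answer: 300*√43 ≈ 1967.2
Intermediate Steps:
d(Z) = 8
g(b, Y) = Y*b
X = √43 (X = √(7*5 + 8) = √(35 + 8) = √43 ≈ 6.5574)
(g(5, -3)*(3 - 23))*X = ((-3*5)*(3 - 23))*√43 = (-15*(-20))*√43 = 300*√43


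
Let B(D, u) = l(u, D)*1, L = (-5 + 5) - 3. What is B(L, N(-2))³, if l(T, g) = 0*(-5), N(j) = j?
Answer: 0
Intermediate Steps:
L = -3 (L = 0 - 3 = -3)
l(T, g) = 0
B(D, u) = 0 (B(D, u) = 0*1 = 0)
B(L, N(-2))³ = 0³ = 0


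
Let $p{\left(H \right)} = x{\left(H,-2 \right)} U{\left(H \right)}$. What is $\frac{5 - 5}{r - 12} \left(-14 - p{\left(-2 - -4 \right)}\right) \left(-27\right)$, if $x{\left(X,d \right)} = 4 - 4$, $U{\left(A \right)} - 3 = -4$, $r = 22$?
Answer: $0$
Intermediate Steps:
$U{\left(A \right)} = -1$ ($U{\left(A \right)} = 3 - 4 = -1$)
$x{\left(X,d \right)} = 0$ ($x{\left(X,d \right)} = 4 - 4 = 0$)
$p{\left(H \right)} = 0$ ($p{\left(H \right)} = 0 \left(-1\right) = 0$)
$\frac{5 - 5}{r - 12} \left(-14 - p{\left(-2 - -4 \right)}\right) \left(-27\right) = \frac{5 - 5}{22 - 12} \left(-14 - 0\right) \left(-27\right) = \frac{0}{22 - 12} \left(-14 + 0\right) \left(-27\right) = \frac{0}{10} \left(-14\right) \left(-27\right) = 0 \cdot \frac{1}{10} \left(-14\right) \left(-27\right) = 0 \left(-14\right) \left(-27\right) = 0 \left(-27\right) = 0$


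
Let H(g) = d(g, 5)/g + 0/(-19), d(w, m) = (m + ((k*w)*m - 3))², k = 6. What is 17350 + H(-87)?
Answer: -5292214/87 ≈ -60830.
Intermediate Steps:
d(w, m) = (-3 + m + 6*m*w)² (d(w, m) = (m + ((6*w)*m - 3))² = (m + (6*m*w - 3))² = (m + (-3 + 6*m*w))² = (-3 + m + 6*m*w)²)
H(g) = (2 + 30*g)²/g (H(g) = (-3 + 5 + 6*5*g)²/g + 0/(-19) = (-3 + 5 + 30*g)²/g + 0*(-1/19) = (2 + 30*g)²/g + 0 = (2 + 30*g)²/g)
17350 + H(-87) = 17350 + 4*(1 + 15*(-87))²/(-87) = 17350 + 4*(-1/87)*(1 - 1305)² = 17350 + 4*(-1/87)*(-1304)² = 17350 + 4*(-1/87)*1700416 = 17350 - 6801664/87 = -5292214/87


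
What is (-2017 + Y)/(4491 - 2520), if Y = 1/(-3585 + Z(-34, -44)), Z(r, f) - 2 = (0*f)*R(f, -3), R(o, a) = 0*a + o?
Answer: -7226912/7062093 ≈ -1.0233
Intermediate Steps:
R(o, a) = o (R(o, a) = 0 + o = o)
Z(r, f) = 2 (Z(r, f) = 2 + (0*f)*f = 2 + 0*f = 2 + 0 = 2)
Y = -1/3583 (Y = 1/(-3585 + 2) = 1/(-3583) = -1/3583 ≈ -0.00027910)
(-2017 + Y)/(4491 - 2520) = (-2017 - 1/3583)/(4491 - 2520) = -7226912/3583/1971 = -7226912/3583*1/1971 = -7226912/7062093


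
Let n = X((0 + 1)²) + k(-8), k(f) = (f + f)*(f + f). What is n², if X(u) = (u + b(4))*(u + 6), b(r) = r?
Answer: 84681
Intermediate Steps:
k(f) = 4*f² (k(f) = (2*f)*(2*f) = 4*f²)
X(u) = (4 + u)*(6 + u) (X(u) = (u + 4)*(u + 6) = (4 + u)*(6 + u))
n = 291 (n = (24 + ((0 + 1)²)² + 10*(0 + 1)²) + 4*(-8)² = (24 + (1²)² + 10*1²) + 4*64 = (24 + 1² + 10*1) + 256 = (24 + 1 + 10) + 256 = 35 + 256 = 291)
n² = 291² = 84681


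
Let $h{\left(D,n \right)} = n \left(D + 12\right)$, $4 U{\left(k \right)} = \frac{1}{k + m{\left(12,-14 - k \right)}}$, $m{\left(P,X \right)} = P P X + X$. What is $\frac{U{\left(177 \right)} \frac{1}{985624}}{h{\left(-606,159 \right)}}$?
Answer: $\frac{1}{10246409227029888} \approx 9.7595 \cdot 10^{-17}$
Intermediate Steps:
$m{\left(P,X \right)} = X + X P^{2}$ ($m{\left(P,X \right)} = P^{2} X + X = X P^{2} + X = X + X P^{2}$)
$U{\left(k \right)} = \frac{1}{4 \left(-2030 - 144 k\right)}$ ($U{\left(k \right)} = \frac{1}{4 \left(k + \left(-14 - k\right) \left(1 + 12^{2}\right)\right)} = \frac{1}{4 \left(k + \left(-14 - k\right) \left(1 + 144\right)\right)} = \frac{1}{4 \left(k + \left(-14 - k\right) 145\right)} = \frac{1}{4 \left(k - \left(2030 + 145 k\right)\right)} = \frac{1}{4 \left(-2030 - 144 k\right)}$)
$h{\left(D,n \right)} = n \left(12 + D\right)$
$\frac{U{\left(177 \right)} \frac{1}{985624}}{h{\left(-606,159 \right)}} = \frac{\frac{1}{8 \left(-1015 - 12744\right)} \frac{1}{985624}}{159 \left(12 - 606\right)} = \frac{\frac{1}{8 \left(-1015 - 12744\right)} \frac{1}{985624}}{159 \left(-594\right)} = \frac{\frac{1}{8 \left(-13759\right)} \frac{1}{985624}}{-94446} = \frac{1}{8} \left(- \frac{1}{13759}\right) \frac{1}{985624} \left(- \frac{1}{94446}\right) = \left(- \frac{1}{110072}\right) \frac{1}{985624} \left(- \frac{1}{94446}\right) = \left(- \frac{1}{108489604928}\right) \left(- \frac{1}{94446}\right) = \frac{1}{10246409227029888}$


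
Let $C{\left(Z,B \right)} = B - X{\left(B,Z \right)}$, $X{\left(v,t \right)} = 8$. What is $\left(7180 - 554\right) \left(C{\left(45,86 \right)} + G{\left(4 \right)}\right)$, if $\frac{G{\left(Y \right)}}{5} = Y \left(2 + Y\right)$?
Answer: $1311948$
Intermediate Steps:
$C{\left(Z,B \right)} = -8 + B$ ($C{\left(Z,B \right)} = B - 8 = -8 + B$)
$G{\left(Y \right)} = 5 Y \left(2 + Y\right)$
$\left(7180 - 554\right) \left(C{\left(45,86 \right)} + G{\left(4 \right)}\right) = \left(7180 - 554\right) \left(\left(-8 + 86\right) + 5 \cdot 4 \left(2 + 4\right)\right) = 6626 \left(78 + 5 \cdot 4 \cdot 6\right) = 6626 \left(78 + 120\right) = 6626 \cdot 198 = 1311948$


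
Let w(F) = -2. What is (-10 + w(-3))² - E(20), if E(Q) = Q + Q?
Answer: 104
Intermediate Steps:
E(Q) = 2*Q
(-10 + w(-3))² - E(20) = (-10 - 2)² - 2*20 = (-12)² - 1*40 = 144 - 40 = 104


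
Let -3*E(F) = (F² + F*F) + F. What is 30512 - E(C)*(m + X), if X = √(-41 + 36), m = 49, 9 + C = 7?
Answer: 30610 + 2*I*√5 ≈ 30610.0 + 4.4721*I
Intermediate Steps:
C = -2 (C = -9 + 7 = -2)
E(F) = -2*F²/3 - F/3 (E(F) = -((F² + F*F) + F)/3 = -((F² + F²) + F)/3 = -(2*F² + F)/3 = -(F + 2*F²)/3 = -2*F²/3 - F/3)
X = I*√5 (X = √(-5) = I*√5 ≈ 2.2361*I)
30512 - E(C)*(m + X) = 30512 - (-⅓*(-2)*(1 + 2*(-2)))*(49 + I*√5) = 30512 - (-⅓*(-2)*(1 - 4))*(49 + I*√5) = 30512 - (-⅓*(-2)*(-3))*(49 + I*√5) = 30512 - (-2)*(49 + I*√5) = 30512 - (-98 - 2*I*√5) = 30512 + (98 + 2*I*√5) = 30610 + 2*I*√5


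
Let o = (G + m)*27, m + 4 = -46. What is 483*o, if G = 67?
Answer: 221697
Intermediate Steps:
m = -50 (m = -4 - 46 = -50)
o = 459 (o = (67 - 50)*27 = 17*27 = 459)
483*o = 483*459 = 221697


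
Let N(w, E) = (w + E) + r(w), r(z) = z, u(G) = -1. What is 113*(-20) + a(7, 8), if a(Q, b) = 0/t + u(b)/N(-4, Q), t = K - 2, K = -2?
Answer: -2259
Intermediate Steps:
t = -4 (t = -2 - 2 = -4)
N(w, E) = E + 2*w (N(w, E) = (w + E) + w = (E + w) + w = E + 2*w)
a(Q, b) = -1/(-8 + Q) (a(Q, b) = 0/(-4) - 1/(Q + 2*(-4)) = 0*(-¼) - 1/(Q - 8) = 0 - 1/(-8 + Q) = -1/(-8 + Q))
113*(-20) + a(7, 8) = 113*(-20) - 1/(-8 + 7) = -2260 - 1/(-1) = -2260 - 1*(-1) = -2260 + 1 = -2259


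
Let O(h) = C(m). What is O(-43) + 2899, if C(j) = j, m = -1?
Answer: 2898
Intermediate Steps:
O(h) = -1
O(-43) + 2899 = -1 + 2899 = 2898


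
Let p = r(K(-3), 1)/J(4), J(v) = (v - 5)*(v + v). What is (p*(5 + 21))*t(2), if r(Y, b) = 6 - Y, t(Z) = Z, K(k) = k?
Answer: -117/2 ≈ -58.500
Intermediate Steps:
J(v) = 2*v*(-5 + v) (J(v) = (-5 + v)*(2*v) = 2*v*(-5 + v))
p = -9/8 (p = (6 - 1*(-3))/((2*4*(-5 + 4))) = (6 + 3)/((2*4*(-1))) = 9/(-8) = 9*(-1/8) = -9/8 ≈ -1.1250)
(p*(5 + 21))*t(2) = -9*(5 + 21)/8*2 = -9/8*26*2 = -117/4*2 = -117/2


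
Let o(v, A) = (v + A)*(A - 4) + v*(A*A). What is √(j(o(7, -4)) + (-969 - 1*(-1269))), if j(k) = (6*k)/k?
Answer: 3*√34 ≈ 17.493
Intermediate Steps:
o(v, A) = v*A² + (-4 + A)*(A + v) (o(v, A) = (A + v)*(-4 + A) + v*A² = (-4 + A)*(A + v) + v*A² = v*A² + (-4 + A)*(A + v))
j(k) = 6
√(j(o(7, -4)) + (-969 - 1*(-1269))) = √(6 + (-969 - 1*(-1269))) = √(6 + (-969 + 1269)) = √(6 + 300) = √306 = 3*√34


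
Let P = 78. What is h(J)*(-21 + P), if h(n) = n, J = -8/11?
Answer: -456/11 ≈ -41.455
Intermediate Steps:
J = -8/11 (J = -8*1/11 = -8/11 ≈ -0.72727)
h(J)*(-21 + P) = -8*(-21 + 78)/11 = -8/11*57 = -456/11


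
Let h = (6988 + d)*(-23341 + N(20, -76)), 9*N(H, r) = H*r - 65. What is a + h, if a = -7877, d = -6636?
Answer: -74573101/9 ≈ -8.2859e+6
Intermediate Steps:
N(H, r) = -65/9 + H*r/9 (N(H, r) = (H*r - 65)/9 = (-65 + H*r)/9 = -65/9 + H*r/9)
h = -74502208/9 (h = (6988 - 6636)*(-23341 + (-65/9 + (1/9)*20*(-76))) = 352*(-23341 + (-65/9 - 1520/9)) = 352*(-23341 - 1585/9) = 352*(-211654/9) = -74502208/9 ≈ -8.2780e+6)
a + h = -7877 - 74502208/9 = -74573101/9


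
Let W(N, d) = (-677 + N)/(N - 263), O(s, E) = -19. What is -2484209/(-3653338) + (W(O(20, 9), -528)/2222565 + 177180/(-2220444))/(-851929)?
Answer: 1048909196604693723119251/1542551089169416103219130 ≈ 0.67998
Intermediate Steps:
W(N, d) = (-677 + N)/(-263 + N)
-2484209/(-3653338) + (W(O(20, 9), -528)/2222565 + 177180/(-2220444))/(-851929) = -2484209/(-3653338) + (((-677 - 19)/(-263 - 19))/2222565 + 177180/(-2220444))/(-851929) = -2484209*(-1/3653338) + ((-696/(-282))*(1/2222565) + 177180*(-1/2220444))*(-1/851929) = 191093/281026 + (-1/282*(-696)*(1/2222565) - 14765/185037)*(-1/851929) = 191093/281026 + ((116/47)*(1/2222565) - 14765/185037)*(-1/851929) = 191093/281026 + (116/104460555 - 14765/185037)*(-1/851929) = 191093/281026 - 514112876761/6443022571845*(-1/851929) = 191093/281026 + 514112876761/5488997776609339005 = 1048909196604693723119251/1542551089169416103219130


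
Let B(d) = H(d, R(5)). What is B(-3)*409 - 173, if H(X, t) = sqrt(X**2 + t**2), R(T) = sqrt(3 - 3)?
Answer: 1054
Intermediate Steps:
R(T) = 0 (R(T) = sqrt(0) = 0)
B(d) = sqrt(d**2) (B(d) = sqrt(d**2 + 0**2) = sqrt(d**2 + 0) = sqrt(d**2))
B(-3)*409 - 173 = sqrt((-3)**2)*409 - 173 = sqrt(9)*409 - 173 = 3*409 - 173 = 1227 - 173 = 1054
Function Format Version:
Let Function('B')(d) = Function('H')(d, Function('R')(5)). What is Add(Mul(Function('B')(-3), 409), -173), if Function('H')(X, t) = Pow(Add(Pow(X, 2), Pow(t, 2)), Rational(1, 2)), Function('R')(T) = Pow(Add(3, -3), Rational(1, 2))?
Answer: 1054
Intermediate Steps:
Function('R')(T) = 0 (Function('R')(T) = Pow(0, Rational(1, 2)) = 0)
Function('B')(d) = Pow(Pow(d, 2), Rational(1, 2)) (Function('B')(d) = Pow(Add(Pow(d, 2), Pow(0, 2)), Rational(1, 2)) = Pow(Add(Pow(d, 2), 0), Rational(1, 2)) = Pow(Pow(d, 2), Rational(1, 2)))
Add(Mul(Function('B')(-3), 409), -173) = Add(Mul(Pow(Pow(-3, 2), Rational(1, 2)), 409), -173) = Add(Mul(Pow(9, Rational(1, 2)), 409), -173) = Add(Mul(3, 409), -173) = Add(1227, -173) = 1054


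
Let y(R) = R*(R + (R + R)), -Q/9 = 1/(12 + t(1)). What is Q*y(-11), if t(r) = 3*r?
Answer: -1089/5 ≈ -217.80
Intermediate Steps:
Q = -⅗ (Q = -9/(12 + 3*1) = -9/(12 + 3) = -9/15 = -9*1/15 = -⅗ ≈ -0.60000)
y(R) = 3*R² (y(R) = R*(R + 2*R) = R*(3*R) = 3*R²)
Q*y(-11) = -9*(-11)²/5 = -9*121/5 = -⅗*363 = -1089/5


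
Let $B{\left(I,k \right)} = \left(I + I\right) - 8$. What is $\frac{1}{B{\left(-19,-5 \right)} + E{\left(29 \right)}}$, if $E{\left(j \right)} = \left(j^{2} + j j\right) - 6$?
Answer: $\frac{1}{1630} \approx 0.0006135$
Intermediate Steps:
$B{\left(I,k \right)} = -8 + 2 I$ ($B{\left(I,k \right)} = 2 I - 8 = -8 + 2 I$)
$E{\left(j \right)} = -6 + 2 j^{2}$ ($E{\left(j \right)} = \left(j^{2} + j^{2}\right) - 6 = 2 j^{2} - 6 = -6 + 2 j^{2}$)
$\frac{1}{B{\left(-19,-5 \right)} + E{\left(29 \right)}} = \frac{1}{\left(-8 + 2 \left(-19\right)\right) - \left(6 - 2 \cdot 29^{2}\right)} = \frac{1}{\left(-8 - 38\right) + \left(-6 + 2 \cdot 841\right)} = \frac{1}{-46 + \left(-6 + 1682\right)} = \frac{1}{-46 + 1676} = \frac{1}{1630}$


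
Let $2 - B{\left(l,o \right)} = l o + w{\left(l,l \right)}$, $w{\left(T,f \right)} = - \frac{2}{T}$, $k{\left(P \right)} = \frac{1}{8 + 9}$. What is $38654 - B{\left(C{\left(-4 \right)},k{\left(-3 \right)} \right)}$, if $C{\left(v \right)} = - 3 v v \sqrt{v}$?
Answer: $38652 - \frac{4625 i}{816} \approx 38652.0 - 5.6679 i$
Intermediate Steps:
$k{\left(P \right)} = \frac{1}{17}$
$C{\left(v \right)} = - 3 v^{\frac{5}{2}}$ ($C{\left(v \right)} = - 3 v^{2} \sqrt{v} = - 3 v^{\frac{5}{2}}$)
$B{\left(l,o \right)} = 2 + \frac{2}{l} - l o$ ($B{\left(l,o \right)} = 2 - \left(l o - \frac{2}{l}\right) = 2 - \left(- \frac{2}{l} + l o\right) = 2 + \frac{2}{l} - l o$)
$38654 - B{\left(C{\left(-4 \right)},k{\left(-3 \right)} \right)} = 38654 - \left(2 + \frac{2}{\left(-3\right) \left(-4\right)^{\frac{5}{2}}} - - 3 \left(-4\right)^{\frac{5}{2}} \cdot \frac{1}{17}\right) = 38654 - \left(2 + \frac{2}{\left(-3\right) 32 i} - - 3 \cdot 32 i \frac{1}{17}\right) = 38654 - \left(2 + \frac{2}{\left(-96\right) i} - - 96 i \frac{1}{17}\right) = 38654 - \left(2 + 2 \frac{i}{96} + \frac{96 i}{17}\right) = 38654 - \left(2 + \frac{i}{48} + \frac{96 i}{17}\right) = 38654 - \left(2 + \frac{4625 i}{816}\right) = 38652 - \frac{4625 i}{816}$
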